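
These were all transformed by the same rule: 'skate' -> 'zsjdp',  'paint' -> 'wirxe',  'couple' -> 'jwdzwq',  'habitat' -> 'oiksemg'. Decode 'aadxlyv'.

In skate: s→z is +7, k→s is +8, a→j is +9, t→d is +10 — the shift increases by 1 each position. Each letter shifts forward by (position + 7), i.e. 7, 8, 9, … — the shift grows by one for each successive letter.
Reversing it on aadxlyv: a−7=t, a−8=s, d−9=u, x−10=n, l−11=a, y−12=m, v−13=i.

tsunami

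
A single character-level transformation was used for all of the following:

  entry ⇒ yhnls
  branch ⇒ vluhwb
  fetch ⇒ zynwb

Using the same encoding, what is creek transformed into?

wlyye

Each letter is shifted forward by 20 in the alphabet (a Caesar shift of +20).
For creek: c+20=w, r+20=l, e+20=y, e+20=y, k+20=e.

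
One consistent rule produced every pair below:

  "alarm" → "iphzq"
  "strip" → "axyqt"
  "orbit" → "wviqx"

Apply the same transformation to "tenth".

biubl

Shifts by position in alarm: pos 0: a→i (+8), pos 1: l→p (+4), pos 2: a→h (+7), pos 3: r→z (+8), pos 4: m→q (+4) — repeating every 3. A repeating key of period 3 is used — shifts +8, +4, +7 over and over.
On tenth: t+8=b, e+4=i, n+7=u, t+8=b, h+4=l.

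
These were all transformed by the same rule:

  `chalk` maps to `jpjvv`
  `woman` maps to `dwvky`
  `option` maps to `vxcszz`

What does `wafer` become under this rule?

diooc

In chalk: c→j is +7, h→p is +8, a→j is +9, l→v is +10 — the shift increases by 1 each position. The shift increases by 1 at each position, starting from +7: 7, 8, 9, ….
On wafer: w+7=d, a+8=i, f+9=o, e+10=o, r+11=c.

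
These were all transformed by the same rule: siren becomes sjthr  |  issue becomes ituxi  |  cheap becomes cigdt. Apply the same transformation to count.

cpwqx

In siren: s→s is +0, i→j is +1, r→t is +2, e→h is +3 — the shift increases by 1 each position. The shift increases by 1 at each position, starting from +0: 0, 1, 2, ….
On count: c+0=c, o+1=p, u+2=w, n+3=q, t+4=x.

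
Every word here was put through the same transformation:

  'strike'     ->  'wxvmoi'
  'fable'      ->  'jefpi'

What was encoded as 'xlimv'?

their

Compare letters: s→w is +4, t→x is +4, r→v is +4 — a constant shift. Each letter is shifted forward by 4 in the alphabet (a Caesar shift of +4).
Decoding xlimv: x−4=t, l−4=h, i−4=e, m−4=i, v−4=r.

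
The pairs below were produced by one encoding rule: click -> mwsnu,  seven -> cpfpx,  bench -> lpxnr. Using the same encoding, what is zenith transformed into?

Shifts by position in click: pos 0: c→m (+10), pos 1: l→w (+11), pos 2: i→s (+10), pos 3: c→n (+11) — repeating every 2. It's a Vigenère-style cipher with numeric key [10,11]: position i shifts by key[i mod 2].
For zenith: z+10=j, e+11=p, n+10=x, i+11=t, t+10=d, h+11=s.

jpxtds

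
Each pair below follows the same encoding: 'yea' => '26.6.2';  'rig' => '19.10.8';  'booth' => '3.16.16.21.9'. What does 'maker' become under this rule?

14.2.12.6.19

y is letter #25 and maps to 26: an offset of 1. Letters become their 1-based position plus 1 (so a→2, b→3, …).
For maker: m=13→14, a=1→2, k=11→12, e=5→6, r=18→19.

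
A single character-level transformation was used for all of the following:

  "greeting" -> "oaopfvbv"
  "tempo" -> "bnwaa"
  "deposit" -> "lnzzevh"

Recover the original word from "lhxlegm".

In greeting: g→o is +8, r→a is +9, e→o is +10, e→p is +11 — the shift increases by 1 each position. Letter i (0-indexed) is shifted by i+8, so successive shifts are 8, 9, 10, ….
Decoding lhxlegm: l−8=d, h−9=y, x−10=n, l−11=a, e−12=s, g−13=t, m−14=y.

dynasty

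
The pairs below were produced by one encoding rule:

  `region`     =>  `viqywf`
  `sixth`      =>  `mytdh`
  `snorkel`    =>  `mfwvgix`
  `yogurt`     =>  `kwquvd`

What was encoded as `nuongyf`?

r(17)→v(21) and e(4)→i(8) fit y≡17x+18 (mod 26); the inverse of 17 mod 26 is 23. This is an affine cipher: with a=0,…,z=25, each position x becomes (17x+18) mod 26.
Decoding nuongyf: n(13)→23·(13−18)≡15=p; u(20)→23·(20−18)≡20=u; o(14)→23·(14−18)≡12=m; n(13)→23·(13−18)≡15=p; g(6)→23·(6−18)≡10=k; y(24)→23·(24−18)≡8=i; f(5)→23·(5−18)≡13=n (all mod 26).

pumpkin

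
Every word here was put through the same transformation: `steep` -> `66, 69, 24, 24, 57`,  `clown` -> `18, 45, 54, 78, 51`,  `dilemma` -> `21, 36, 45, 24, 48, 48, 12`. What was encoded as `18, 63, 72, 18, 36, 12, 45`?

crucial

s(#19)→66 and t(#20)→69: differences scale by 3, so n = 3·pos + 9. With a=1..z=26, the number is 3·pos + 9.
Decoding 18, 63, 72, 18, 36, 12, 45: 18→(18−9)÷3=3=c, 63→(63−9)÷3=18=r, 72→(72−9)÷3=21=u, 18→(18−9)÷3=3=c, 36→(36−9)÷3=9=i, 12→(12−9)÷3=1=a, 45→(45−9)÷3=12=l.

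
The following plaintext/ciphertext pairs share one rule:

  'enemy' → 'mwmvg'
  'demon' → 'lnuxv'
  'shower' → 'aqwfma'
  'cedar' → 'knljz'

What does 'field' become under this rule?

It's a Vigenère-style cipher with numeric key [8,9]: position i shifts by key[i mod 2].
For field: f+8=n, i+9=r, e+8=m, l+9=u, d+8=l.

nrmul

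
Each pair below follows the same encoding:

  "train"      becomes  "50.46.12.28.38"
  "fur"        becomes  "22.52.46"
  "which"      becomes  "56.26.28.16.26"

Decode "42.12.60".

t(#20)→50 and r(#18)→46: differences scale by 2, so n = 2·pos + 10. With a=1..z=26, the number is 2·pos + 10.
Decoding 42.12.60: 42→(42−10)÷2=16=p, 12→(12−10)÷2=1=a, 60→(60−10)÷2=25=y.

pay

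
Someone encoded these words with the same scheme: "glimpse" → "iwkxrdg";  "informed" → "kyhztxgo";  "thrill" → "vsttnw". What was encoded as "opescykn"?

mechanic

Shifts by position in glimpse: pos 0: g→i (+2), pos 1: l→w (+11), pos 2: i→k (+2), pos 3: m→x (+11) — repeating every 2. A repeating key of period 2 is used — shifts +2, +11 over and over.
Undoing it on opescykn: o−2=m, p−11=e, e−2=c, s−11=h, c−2=a, y−11=n, k−2=i, n−11=c.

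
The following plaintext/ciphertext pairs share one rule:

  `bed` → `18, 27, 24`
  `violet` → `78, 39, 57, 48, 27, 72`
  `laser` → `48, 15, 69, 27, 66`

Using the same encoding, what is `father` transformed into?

With a=1..z=26, the number is 3·pos + 12.
Applying it to father: f=6→30, a=1→15, t=20→72, h=8→36, e=5→27, r=18→66.

30, 15, 72, 36, 27, 66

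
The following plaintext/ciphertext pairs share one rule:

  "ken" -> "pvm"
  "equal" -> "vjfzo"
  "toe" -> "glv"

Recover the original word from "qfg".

jut

This is the alphabet-reversal cipher (Atbash): a becomes z, b becomes y, etc.
Decoding qfg: q↔j, f↔u, g↔t.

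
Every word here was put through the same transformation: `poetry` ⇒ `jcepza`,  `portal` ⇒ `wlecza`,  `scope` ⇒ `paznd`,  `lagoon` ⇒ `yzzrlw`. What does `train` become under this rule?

ytlce

The word is reversed, then every letter is shifted forward by 11.
On train: reverse → niart; then shift: n+11=y, i+11=t, a+11=l, r+11=c, t+11=e.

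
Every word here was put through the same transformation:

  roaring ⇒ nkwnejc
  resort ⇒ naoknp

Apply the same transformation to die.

Each letter is shifted forward by 22 in the alphabet (a Caesar shift of +22).
For die: d+22=z, i+22=e, e+22=a.

zea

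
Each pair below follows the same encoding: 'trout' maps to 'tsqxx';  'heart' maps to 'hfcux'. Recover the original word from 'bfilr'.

begin

In trout: t→t is +0, r→s is +1, o→q is +2, u→x is +3 — the shift increases by 1 each position. Letter i (0-indexed) is shifted by i+0, so successive shifts are 0, 1, 2, ….
Undoing it on bfilr: b−0=b, f−1=e, i−2=g, l−3=i, r−4=n.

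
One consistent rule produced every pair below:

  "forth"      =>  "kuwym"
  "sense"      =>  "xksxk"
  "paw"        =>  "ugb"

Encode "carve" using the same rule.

hgwak

The shift depends on letter class: consonant f→k is +5, but vowel o→u is +6. The rule splits by letter class: vowels +6, consonants +5.
On carve: c(cons)+5=h, a(vowel)+6=g, r(cons)+5=w, v(cons)+5=a, e(vowel)+6=k.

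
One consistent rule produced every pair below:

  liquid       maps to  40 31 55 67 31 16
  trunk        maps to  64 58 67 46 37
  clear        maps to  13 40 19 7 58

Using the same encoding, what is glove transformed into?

l(#12)→40 and i(#9)→31: differences scale by 3, so n = 3·pos + 4. The formula is n = 3×(alphabet index, a=1) + 4.
On glove: g=7→25, l=12→40, o=15→49, v=22→70, e=5→19.

25 40 49 70 19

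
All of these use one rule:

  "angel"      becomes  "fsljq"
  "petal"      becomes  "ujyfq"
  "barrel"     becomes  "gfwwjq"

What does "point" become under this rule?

utnsy

Compare letters: a→f is +5, n→s is +5, g→l is +5 — a constant shift. This is a Caesar cipher with shift 5.
On point: p+5=u, o+5=t, i+5=n, n+5=s, t+5=y.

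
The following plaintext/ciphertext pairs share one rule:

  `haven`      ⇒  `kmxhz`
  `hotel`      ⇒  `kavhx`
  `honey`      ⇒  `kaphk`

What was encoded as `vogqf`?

scent

Shifts by position in haven: pos 0: h→k (+3), pos 1: a→m (+12), pos 2: v→x (+2), pos 3: e→h (+3), pos 4: n→z (+12) — repeating every 3. It's a Vigenère-style cipher with numeric key [3,12,2]: position i shifts by key[i mod 3].
Undoing it on vogqf: v−3=s, o−12=c, g−2=e, q−3=n, f−12=t.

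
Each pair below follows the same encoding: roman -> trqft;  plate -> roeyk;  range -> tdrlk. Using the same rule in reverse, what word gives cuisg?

The shift increases by 1 at each position, starting from +2: 2, 3, 4, ….
Undoing it on cuisg: c−2=a, u−3=r, i−4=e, s−5=n, g−6=a.

arena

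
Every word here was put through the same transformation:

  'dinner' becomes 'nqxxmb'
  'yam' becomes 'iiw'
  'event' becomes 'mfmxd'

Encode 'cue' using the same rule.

The shift depends on letter class: consonant d→n is +10, but vowel i→q is +8. Two shifts are in play — +8 for a/e/i/o/u, +10 for every other letter.
Applying it to cue: c(cons)+10=m, u(vowel)+8=c, e(vowel)+8=m.

mcm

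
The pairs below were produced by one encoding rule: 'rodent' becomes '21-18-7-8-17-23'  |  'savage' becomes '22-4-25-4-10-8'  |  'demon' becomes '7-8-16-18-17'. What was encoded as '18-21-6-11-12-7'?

orchid

r is letter #18 and maps to 21: an offset of 3. The number is (letter's place in the alphabet, a=1) + 3.
Reversing it on 18-21-6-11-12-7: 18→(18−3)÷1=15=o, 21→(21−3)÷1=18=r, 6→(6−3)÷1=3=c, 11→(11−3)÷1=8=h, 12→(12−3)÷1=9=i, 7→(7−3)÷1=4=d.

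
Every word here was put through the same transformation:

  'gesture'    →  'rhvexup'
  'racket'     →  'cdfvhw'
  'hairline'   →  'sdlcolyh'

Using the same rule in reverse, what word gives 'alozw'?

pilot

Shifts by position in gesture: pos 0: g→r (+11), pos 1: e→h (+3), pos 2: s→v (+3), pos 3: t→e (+11), pos 4: u→x (+3), pos 5: r→u (+3) — repeating every 3. It's a Vigenère-style cipher with numeric key [11,3,3]: position i shifts by key[i mod 3].
Reversing it on alozw: a−11=p, l−3=i, o−3=l, z−11=o, w−3=t.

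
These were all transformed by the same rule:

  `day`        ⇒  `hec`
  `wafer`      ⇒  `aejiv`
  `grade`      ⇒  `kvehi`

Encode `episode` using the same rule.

Compare letters: d→h is +4, a→e is +4, y→c is +4 — a constant shift. Each letter is shifted forward by 4 in the alphabet (a Caesar shift of +4).
Applying it to episode: e+4=i, p+4=t, i+4=m, s+4=w, o+4=s, d+4=h, e+4=i.

itmwshi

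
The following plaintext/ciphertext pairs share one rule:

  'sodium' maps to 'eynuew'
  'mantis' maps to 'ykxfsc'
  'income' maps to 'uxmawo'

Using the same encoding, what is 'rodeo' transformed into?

A repeating key of period 3 is used — shifts +12, +10, +10 over and over.
Applying it to rodeo: r+12=d, o+10=y, d+10=n, e+12=q, o+10=y.

dynqy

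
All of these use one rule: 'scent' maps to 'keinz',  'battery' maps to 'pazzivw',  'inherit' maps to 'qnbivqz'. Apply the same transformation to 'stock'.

s(18)→k(10) and c(2)→e(4) fit y≡15x+0 (mod 26); the inverse of 15 mod 26 is 7. Treating letters as 0–25, the rule is x ↦ 15x + 0 (mod 26).
On stock: s(18)→15·18+0≡10=k; t(19)→15·19+0≡25=z; o(14)→15·14+0≡2=c; c(2)→15·2+0≡4=e; k(10)→15·10+0≡20=u (all mod 26).

kzceu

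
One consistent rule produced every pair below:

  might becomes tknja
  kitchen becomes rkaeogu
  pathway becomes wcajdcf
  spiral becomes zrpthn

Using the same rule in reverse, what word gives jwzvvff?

A repeating key of period 2 is used — shifts +7, +2 over and over.
Reversing it on jwzvvff: j−7=c, w−2=u, z−7=s, v−2=t, v−7=o, f−2=d, f−7=y.

custody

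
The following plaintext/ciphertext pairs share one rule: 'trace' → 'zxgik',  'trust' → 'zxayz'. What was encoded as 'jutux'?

donor

Compare letters: t→z is +6, r→x is +6, a→g is +6 — a constant shift. It's a constant shift of +6 (ROT6).
Undoing it on jutux: j−6=d, u−6=o, t−6=n, u−6=o, x−6=r.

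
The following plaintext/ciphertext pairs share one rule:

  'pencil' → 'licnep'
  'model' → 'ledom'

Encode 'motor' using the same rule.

rotom

The output letters match the input read backwards: pencil reversed is licnep. It's just the letters in reverse order.
For motor: reverse → rotom.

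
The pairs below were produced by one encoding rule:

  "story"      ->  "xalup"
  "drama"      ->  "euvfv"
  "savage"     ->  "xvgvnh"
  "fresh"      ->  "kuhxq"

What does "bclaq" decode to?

s(18)→x(23) and t(19)→a(0) fit y≡3x+21 (mod 26); the inverse of 3 mod 26 is 9. Each letter's alphabet position (a=0..z=25) is mapped through 3·x+21 mod 26 — an affine cipher.
Decoding bclaq: b(1)→9·(1−21)≡2=c; c(2)→9·(2−21)≡11=l; l(11)→9·(11−21)≡14=o; a(0)→9·(0−21)≡19=t; q(16)→9·(16−21)≡7=h (all mod 26).

cloth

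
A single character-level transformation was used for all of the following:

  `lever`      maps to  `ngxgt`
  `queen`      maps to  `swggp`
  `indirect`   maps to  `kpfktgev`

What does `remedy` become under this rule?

tgogfa

Compare letters: l→n is +2, e→g is +2, v→x is +2 — a constant shift. It's a constant shift of +2 (ROT2).
On remedy: r+2=t, e+2=g, m+2=o, e+2=g, d+2=f, y+2=a.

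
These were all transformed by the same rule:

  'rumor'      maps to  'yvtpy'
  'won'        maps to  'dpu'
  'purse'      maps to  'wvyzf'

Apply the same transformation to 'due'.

The shift depends on letter class: consonant r→y is +7, but vowel u→v is +1. Two shifts are in play — +1 for a/e/i/o/u, +7 for every other letter.
For due: d(cons)+7=k, u(vowel)+1=v, e(vowel)+1=f.

kvf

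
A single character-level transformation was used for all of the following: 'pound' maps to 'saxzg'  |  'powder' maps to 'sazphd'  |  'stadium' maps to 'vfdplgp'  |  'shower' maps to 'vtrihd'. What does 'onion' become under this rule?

rzlaq

Shifts by position in pound: pos 0: p→s (+3), pos 1: o→a (+12), pos 2: u→x (+3), pos 3: n→z (+12) — repeating every 2. A repeating key of period 2 is used — shifts +3, +12 over and over.
For onion: o+3=r, n+12=z, i+3=l, o+12=a, n+3=q.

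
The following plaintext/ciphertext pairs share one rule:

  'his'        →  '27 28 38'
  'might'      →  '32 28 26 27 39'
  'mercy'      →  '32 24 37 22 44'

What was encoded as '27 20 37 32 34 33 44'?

harmony

h is letter #8 and maps to 27: an offset of 19. Each letter is replaced by its alphabet position (a=1..z=26) + 19.
Undoing it on 27 20 37 32 34 33 44: 27→(27−19)÷1=8=h, 20→(20−19)÷1=1=a, 37→(37−19)÷1=18=r, 32→(32−19)÷1=13=m, 34→(34−19)÷1=15=o, 33→(33−19)÷1=14=n, 44→(44−19)÷1=25=y.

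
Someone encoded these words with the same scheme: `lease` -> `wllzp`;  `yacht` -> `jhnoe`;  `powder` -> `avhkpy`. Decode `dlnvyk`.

Shifts by position in lease: pos 0: l→w (+11), pos 1: e→l (+7), pos 2: a→l (+11), pos 3: s→z (+7) — repeating every 2. The shifts repeat in a cycle of length 2: positions 0,1,… shift by +11, +7, then the pattern repeats.
Undoing it on dlnvyk: d−11=s, l−7=e, n−11=c, v−7=o, y−11=n, k−7=d.

second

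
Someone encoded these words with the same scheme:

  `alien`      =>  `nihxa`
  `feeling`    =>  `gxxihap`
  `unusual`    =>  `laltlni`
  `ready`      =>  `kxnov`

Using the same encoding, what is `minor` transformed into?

This is an affine cipher: with a=0,…,z=25, each position x becomes (9x+13) mod 26.
Applying it to minor: m(12)→9·12+13≡17=r; i(8)→9·8+13≡7=h; n(13)→9·13+13≡0=a; o(14)→9·14+13≡9=j; r(17)→9·17+13≡10=k (all mod 26).

rhajk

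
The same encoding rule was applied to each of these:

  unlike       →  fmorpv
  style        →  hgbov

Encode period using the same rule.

kvirlw

Each pair mirrors across the alphabet (u↔f, n↔m, l↔o): positions sum to 25. This is the alphabet-reversal cipher (Atbash): a becomes z, b becomes y, etc.
For period: p↔k, e↔v, r↔i, i↔r, o↔l, d↔w.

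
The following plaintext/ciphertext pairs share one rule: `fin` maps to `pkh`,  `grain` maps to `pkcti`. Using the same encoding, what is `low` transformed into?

Read the word backwards and shift each letter +2.
Applying it to low: reverse → wol; then shift: w+2=y, o+2=q, l+2=n.

yqn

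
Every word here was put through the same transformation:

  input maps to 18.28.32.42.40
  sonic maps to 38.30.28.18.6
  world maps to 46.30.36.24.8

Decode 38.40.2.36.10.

i(#9)→18 and n(#14)→28: differences scale by 2, so n = 2·pos + 0. Each letter becomes 2×(its alphabet position, a=1..z=26).
Decoding 38.40.2.36.10: 38→(38−0)÷2=19=s, 40→(40−0)÷2=20=t, 2→(2−0)÷2=1=a, 36→(36−0)÷2=18=r, 10→(10−0)÷2=5=e.

stare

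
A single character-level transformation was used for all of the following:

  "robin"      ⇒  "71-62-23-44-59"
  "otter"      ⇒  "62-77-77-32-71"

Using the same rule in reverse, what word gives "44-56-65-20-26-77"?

r(#18)→71 and o(#15)→62: differences scale by 3, so n = 3·pos + 17. Each letter becomes 3×(its alphabet position, a=1..z=26) + 17.
Undoing it on 44-56-65-20-26-77: 44→(44−17)÷3=9=i, 56→(56−17)÷3=13=m, 65→(65−17)÷3=16=p, 20→(20−17)÷3=1=a, 26→(26−17)÷3=3=c, 77→(77−17)÷3=20=t.

impact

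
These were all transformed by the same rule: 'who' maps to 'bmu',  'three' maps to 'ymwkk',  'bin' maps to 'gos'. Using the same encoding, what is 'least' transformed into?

The shift depends on letter class: consonant w→b is +5, but vowel o→u is +6. Two shifts are in play — +6 for a/e/i/o/u, +5 for every other letter.
For least: l(cons)+5=q, e(vowel)+6=k, a(vowel)+6=g, s(cons)+5=x, t(cons)+5=y.

qkgxy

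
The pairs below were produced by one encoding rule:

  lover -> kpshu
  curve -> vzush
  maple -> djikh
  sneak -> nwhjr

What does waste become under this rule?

This is an affine cipher: with a=0,…,z=25, each position x becomes (19x+9) mod 26.
For waste: w(22)→19·22+9≡11=l; a(0)→19·0+9≡9=j; s(18)→19·18+9≡13=n; t(19)→19·19+9≡6=g; e(4)→19·4+9≡7=h (all mod 26).

ljngh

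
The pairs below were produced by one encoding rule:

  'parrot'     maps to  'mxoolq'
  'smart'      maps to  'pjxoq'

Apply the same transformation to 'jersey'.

This is a Caesar cipher with shift 23.
On jersey: j+23=g, e+23=b, r+23=o, s+23=p, e+23=b, y+23=v.

gbopbv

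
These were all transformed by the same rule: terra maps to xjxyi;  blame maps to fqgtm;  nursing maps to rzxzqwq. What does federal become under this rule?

jjjlzjv

In terra: t→x is +4, e→j is +5, r→x is +6, r→y is +7 — the shift increases by 1 each position. Letter i (0-indexed) is shifted by i+4, so successive shifts are 4, 5, 6, ….
Applying it to federal: f+4=j, e+5=j, d+6=j, e+7=l, r+8=z, a+9=j, l+10=v.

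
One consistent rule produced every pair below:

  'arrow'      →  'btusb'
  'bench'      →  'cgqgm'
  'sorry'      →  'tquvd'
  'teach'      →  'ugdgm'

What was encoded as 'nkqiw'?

miner

In arrow: a→b is +1, r→t is +2, r→u is +3, o→s is +4 — the shift increases by 1 each position. Letter i (0-indexed) is shifted by i+1, so successive shifts are 1, 2, 3, ….
Undoing it on nkqiw: n−1=m, k−2=i, q−3=n, i−4=e, w−5=r.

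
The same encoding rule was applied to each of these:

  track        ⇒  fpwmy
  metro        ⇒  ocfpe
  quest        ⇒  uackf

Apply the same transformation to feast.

xcwkf

t(19)→f(5) and r(17)→p(15) fit y≡21x+22 (mod 26); the inverse of 21 mod 26 is 5. This is an affine cipher: with a=0,…,z=25, each position x becomes (21x+22) mod 26.
For feast: f(5)→21·5+22≡23=x; e(4)→21·4+22≡2=c; a(0)→21·0+22≡22=w; s(18)→21·18+22≡10=k; t(19)→21·19+22≡5=f (all mod 26).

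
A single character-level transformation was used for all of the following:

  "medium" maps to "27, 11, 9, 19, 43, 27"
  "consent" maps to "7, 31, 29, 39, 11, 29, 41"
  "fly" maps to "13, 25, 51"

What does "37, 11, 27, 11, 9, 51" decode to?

remedy

Each letter becomes 2×(its alphabet position, a=1..z=26) + 1.
Decoding 37, 11, 27, 11, 9, 51: 37→(37−1)÷2=18=r, 11→(11−1)÷2=5=e, 27→(27−1)÷2=13=m, 11→(11−1)÷2=5=e, 9→(9−1)÷2=4=d, 51→(51−1)÷2=25=y.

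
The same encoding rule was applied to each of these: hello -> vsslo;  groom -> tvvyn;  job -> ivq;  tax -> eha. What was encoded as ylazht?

master

The output letters match the input read backwards, each shifted +7: hello reversed is olleh. Two steps: reverse the string, then apply a Caesar shift of +7.
Reversing it on ylazht: shift back: y−7=r, l−7=e, a−7=t, z−7=s, h−7=a, t−7=m → retsam; then reverse → master.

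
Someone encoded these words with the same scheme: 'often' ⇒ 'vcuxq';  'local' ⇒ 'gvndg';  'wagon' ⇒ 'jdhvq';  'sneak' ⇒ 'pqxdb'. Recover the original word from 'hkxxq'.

green

Treating letters as 0–25, the rule is x ↦ 5x + 3 (mod 26).
Undoing it on hkxxq: h(7)→21·(7−3)≡6=g; k(10)→21·(10−3)≡17=r; x(23)→21·(23−3)≡4=e; x(23)→21·(23−3)≡4=e; q(16)→21·(16−3)≡13=n (all mod 26).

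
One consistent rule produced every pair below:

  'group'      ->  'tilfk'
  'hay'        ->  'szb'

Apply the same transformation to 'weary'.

dvzib

Each pair mirrors across the alphabet (g↔t, r↔i, o↔l): positions sum to 25. Letters are reflected about the middle of the alphabet (position → 25−position): Atbash.
Applying it to weary: w↔d, e↔v, a↔z, r↔i, y↔b.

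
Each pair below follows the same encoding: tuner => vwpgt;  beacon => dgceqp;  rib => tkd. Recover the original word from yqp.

Compare letters: t→v is +2, u→w is +2, n→p is +2 — a constant shift. This is a Caesar cipher with shift 2.
Undoing it on yqp: y−2=w, q−2=o, p−2=n.

won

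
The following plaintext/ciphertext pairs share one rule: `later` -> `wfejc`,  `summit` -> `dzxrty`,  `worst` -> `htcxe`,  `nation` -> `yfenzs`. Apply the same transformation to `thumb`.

emfrm

Shifts by position in later: pos 0: l→w (+11), pos 1: a→f (+5), pos 2: t→e (+11), pos 3: e→j (+5) — repeating every 2. It's a Vigenère-style cipher with numeric key [11,5]: position i shifts by key[i mod 2].
For thumb: t+11=e, h+5=m, u+11=f, m+5=r, b+11=m.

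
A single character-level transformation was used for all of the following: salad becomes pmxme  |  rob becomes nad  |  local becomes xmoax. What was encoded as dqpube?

The output letters match the input read backwards, each shifted +12: salad reversed is dalas. Two steps: reverse the string, then apply a Caesar shift of +12.
Reversing it on dqpube: shift back: d−12=r, q−12=e, p−12=d, u−12=i, b−12=p, e−12=s → redips; then reverse → spider.

spider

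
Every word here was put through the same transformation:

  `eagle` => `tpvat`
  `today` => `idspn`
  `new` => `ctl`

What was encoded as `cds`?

This is a Caesar cipher with shift 15.
Decoding cds: c−15=n, d−15=o, s−15=d.

nod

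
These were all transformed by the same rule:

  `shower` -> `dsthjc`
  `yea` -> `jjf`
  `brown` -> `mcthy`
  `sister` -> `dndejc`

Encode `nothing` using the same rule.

The shift depends on letter class: consonant s→d is +11, but vowel o→t is +5. Vowels shift forward by 5 and consonants shift forward by 11.
For nothing: n(cons)+11=y, o(vowel)+5=t, t(cons)+11=e, h(cons)+11=s, i(vowel)+5=n, n(cons)+11=y, g(cons)+11=r.

ytesnyr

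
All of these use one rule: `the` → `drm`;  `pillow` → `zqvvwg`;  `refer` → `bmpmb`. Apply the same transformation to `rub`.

bcl

The shift depends on letter class: consonant t→d is +10, but vowel e→m is +8. Vowels shift forward by 8 and consonants shift forward by 10.
On rub: r(cons)+10=b, u(vowel)+8=c, b(cons)+10=l.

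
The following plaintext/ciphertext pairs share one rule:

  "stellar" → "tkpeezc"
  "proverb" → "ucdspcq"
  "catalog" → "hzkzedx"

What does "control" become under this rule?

s(18)→t(19) and t(19)→k(10) fit y≡17x+25 (mod 26); the inverse of 17 mod 26 is 23. Each letter's alphabet position (a=0..z=25) is mapped through 17·x+25 mod 26 — an affine cipher.
On control: c(2)→17·2+25≡7=h; o(14)→17·14+25≡3=d; n(13)→17·13+25≡12=m; t(19)→17·19+25≡10=k; r(17)→17·17+25≡2=c; o(14)→17·14+25≡3=d; l(11)→17·11+25≡4=e (all mod 26).

hdmkcde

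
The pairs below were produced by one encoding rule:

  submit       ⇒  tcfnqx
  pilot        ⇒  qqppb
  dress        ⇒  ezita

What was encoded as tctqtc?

supply

Shifts by position in submit: pos 0: s→t (+1), pos 1: u→c (+8), pos 2: b→f (+4), pos 3: m→n (+1), pos 4: i→q (+8), pos 5: t→x (+4) — repeating every 3. The shifts repeat in a cycle of length 3: positions 0,1,… shift by +1, +8, +4, then the pattern repeats.
Decoding tctqtc: t−1=s, c−8=u, t−4=p, q−1=p, t−8=l, c−4=y.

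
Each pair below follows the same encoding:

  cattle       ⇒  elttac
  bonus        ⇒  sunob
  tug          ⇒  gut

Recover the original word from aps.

The output letters match the input read backwards: cattle reversed is elttac. The word is simply reversed.
Undoing it on aps: then reverse → spa.

spa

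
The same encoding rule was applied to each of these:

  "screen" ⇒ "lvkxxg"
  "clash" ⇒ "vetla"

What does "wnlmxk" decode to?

Compare letters: s→l is +19, c→v is +19, r→k is +19 — a constant shift. It's a constant shift of +19 (ROT19).
Undoing it on wnlmxk: w−19=d, n−19=u, l−19=s, m−19=t, x−19=e, k−19=r.

duster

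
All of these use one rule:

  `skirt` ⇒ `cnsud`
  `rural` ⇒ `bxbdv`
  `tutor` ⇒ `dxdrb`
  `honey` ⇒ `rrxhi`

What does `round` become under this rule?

breqn

Shifts by position in skirt: pos 0: s→c (+10), pos 1: k→n (+3), pos 2: i→s (+10), pos 3: r→u (+3) — repeating every 2. A repeating key of period 2 is used — shifts +10, +3 over and over.
On round: r+10=b, o+3=r, u+10=e, n+3=q, d+10=n.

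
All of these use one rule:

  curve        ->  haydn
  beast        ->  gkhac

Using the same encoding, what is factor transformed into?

kgjbxb

In curve: c→h is +5, u→a is +6, r→y is +7, v→d is +8 — the shift increases by 1 each position. The shift increases by 1 at each position, starting from +5: 5, 6, 7, ….
On factor: f+5=k, a+6=g, c+7=j, t+8=b, o+9=x, r+10=b.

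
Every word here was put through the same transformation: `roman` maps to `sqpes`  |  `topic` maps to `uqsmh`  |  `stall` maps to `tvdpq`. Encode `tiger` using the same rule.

In roman: r→s is +1, o→q is +2, m→p is +3, a→e is +4 — the shift increases by 1 each position. Letter i (0-indexed) is shifted by i+1, so successive shifts are 1, 2, 3, ….
For tiger: t+1=u, i+2=k, g+3=j, e+4=i, r+5=w.

ukjiw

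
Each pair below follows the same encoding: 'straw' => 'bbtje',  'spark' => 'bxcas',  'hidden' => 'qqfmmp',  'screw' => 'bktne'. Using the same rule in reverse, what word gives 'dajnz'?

usher

Shifts by position in straw: pos 0: s→b (+9), pos 1: t→b (+8), pos 2: r→t (+2), pos 3: a→j (+9), pos 4: w→e (+8) — repeating every 3. It's a Vigenère-style cipher with numeric key [9,8,2]: position i shifts by key[i mod 3].
Decoding dajnz: d−9=u, a−8=s, j−2=h, n−9=e, z−8=r.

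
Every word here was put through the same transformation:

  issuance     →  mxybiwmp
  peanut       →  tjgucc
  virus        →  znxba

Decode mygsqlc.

italics

In issuance: i→m is +4, s→x is +5, s→y is +6, u→b is +7 — the shift increases by 1 each position. The shift increases by 1 at each position, starting from +4: 4, 5, 6, ….
Decoding mygsqlc: m−4=i, y−5=t, g−6=a, s−7=l, q−8=i, l−9=c, c−10=s.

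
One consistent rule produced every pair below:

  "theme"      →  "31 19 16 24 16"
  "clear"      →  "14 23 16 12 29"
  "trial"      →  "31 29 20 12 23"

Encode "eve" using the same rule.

16 33 16

t is letter #20 and maps to 31: an offset of 11. Letters become their 1-based position plus 11 (so a→12, b→13, …).
Applying it to eve: e=5→16, v=22→33, e=5→16.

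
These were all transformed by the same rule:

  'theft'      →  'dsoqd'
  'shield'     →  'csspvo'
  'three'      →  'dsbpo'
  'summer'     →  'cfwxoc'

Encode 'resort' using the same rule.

A repeating key of period 2 is used — shifts +10, +11 over and over.
For resort: r+10=b, e+11=p, s+10=c, o+11=z, r+10=b, t+11=e.

bpczbe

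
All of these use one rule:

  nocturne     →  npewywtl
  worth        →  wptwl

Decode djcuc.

diary

In nocturne: n→n is +0, o→p is +1, c→e is +2, t→w is +3 — the shift increases by 1 each position. Letter i (0-indexed) is shifted by i+0, so successive shifts are 0, 1, 2, ….
Undoing it on djcuc: d−0=d, j−1=i, c−2=a, u−3=r, c−4=y.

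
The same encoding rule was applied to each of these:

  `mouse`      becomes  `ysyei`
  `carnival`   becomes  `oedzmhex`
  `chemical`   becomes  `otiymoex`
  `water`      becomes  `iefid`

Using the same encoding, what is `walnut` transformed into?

Two shifts are in play — +4 for a/e/i/o/u, +12 for every other letter.
On walnut: w(cons)+12=i, a(vowel)+4=e, l(cons)+12=x, n(cons)+12=z, u(vowel)+4=y, t(cons)+12=f.

iexzyf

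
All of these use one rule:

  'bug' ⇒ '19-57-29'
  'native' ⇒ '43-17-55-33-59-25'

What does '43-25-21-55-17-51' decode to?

nectar

b(#2)→19 and u(#21)→57: differences scale by 2, so n = 2·pos + 15. The formula is n = 2×(alphabet index, a=1) + 15.
Reversing it on 43-25-21-55-17-51: 43→(43−15)÷2=14=n, 25→(25−15)÷2=5=e, 21→(21−15)÷2=3=c, 55→(55−15)÷2=20=t, 17→(17−15)÷2=1=a, 51→(51−15)÷2=18=r.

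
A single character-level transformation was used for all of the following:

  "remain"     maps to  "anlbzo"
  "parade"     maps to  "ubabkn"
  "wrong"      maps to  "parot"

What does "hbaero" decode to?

r(17)→a(0) and e(4)→n(13) fit y≡3x+1 (mod 26); the inverse of 3 mod 26 is 9. Each letter's alphabet position (a=0..z=25) is mapped through 3·x+1 mod 26 — an affine cipher.
Reversing it on hbaero: h(7)→9·(7−1)≡2=c; b(1)→9·(1−1)≡0=a; a(0)→9·(0−1)≡17=r; e(4)→9·(4−1)≡1=b; r(17)→9·(17−1)≡14=o; o(14)→9·(14−1)≡13=n (all mod 26).

carbon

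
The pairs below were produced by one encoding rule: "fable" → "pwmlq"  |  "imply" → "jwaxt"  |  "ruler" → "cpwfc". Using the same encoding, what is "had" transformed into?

The output letters match the input read backwards, each shifted +11: fable reversed is elbaf. The word is reversed, then every letter is shifted forward by 11.
On had: reverse → dah; then shift: d+11=o, a+11=l, h+11=s.

ols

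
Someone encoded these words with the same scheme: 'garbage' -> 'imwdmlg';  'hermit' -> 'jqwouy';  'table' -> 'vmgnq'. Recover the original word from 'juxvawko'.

historic

It's a Vigenère-style cipher with numeric key [2,12,5]: position i shifts by key[i mod 3].
Reversing it on juxvawko: j−2=h, u−12=i, x−5=s, v−2=t, a−12=o, w−5=r, k−2=i, o−12=c.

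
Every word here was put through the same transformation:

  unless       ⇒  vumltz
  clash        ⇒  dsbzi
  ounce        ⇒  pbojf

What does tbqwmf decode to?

supply

Shifts by position in unless: pos 0: u→v (+1), pos 1: n→u (+7), pos 2: l→m (+1), pos 3: e→l (+7) — repeating every 2. It's a Vigenère-style cipher with numeric key [1,7]: position i shifts by key[i mod 2].
Decoding tbqwmf: t−1=s, b−7=u, q−1=p, w−7=p, m−1=l, f−7=y.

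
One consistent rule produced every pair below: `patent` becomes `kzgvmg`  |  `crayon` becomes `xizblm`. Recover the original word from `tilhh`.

gross

Each pair mirrors across the alphabet (p↔k, a↔z, t↔g): positions sum to 25. Each letter is replaced by its mirror in the alphabet: a↔z, b↔y, c↔x, and so on (the Atbash cipher).
Decoding tilhh: t↔g, i↔r, l↔o, h↔s, h↔s.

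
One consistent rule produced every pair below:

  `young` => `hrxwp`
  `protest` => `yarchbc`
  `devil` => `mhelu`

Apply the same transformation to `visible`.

The shift depends on letter class: consonant y→h is +9, but vowel o→r is +3. The rule splits by letter class: vowels +3, consonants +9.
On visible: v(cons)+9=e, i(vowel)+3=l, s(cons)+9=b, i(vowel)+3=l, b(cons)+9=k, l(cons)+9=u, e(vowel)+3=h.

elblkuh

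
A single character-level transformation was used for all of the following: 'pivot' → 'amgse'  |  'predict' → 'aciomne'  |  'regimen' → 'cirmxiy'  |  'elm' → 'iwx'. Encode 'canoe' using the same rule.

neysi

The shift depends on letter class: consonant p→a is +11, but vowel i→m is +4. Vowels shift forward by 4 and consonants shift forward by 11.
For canoe: c(cons)+11=n, a(vowel)+4=e, n(cons)+11=y, o(vowel)+4=s, e(vowel)+4=i.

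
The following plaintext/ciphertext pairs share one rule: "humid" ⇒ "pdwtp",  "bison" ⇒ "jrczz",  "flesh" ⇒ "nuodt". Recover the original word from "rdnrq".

In humid: h→p is +8, u→d is +9, m→w is +10, i→t is +11 — the shift increases by 1 each position. The shift increases by 1 at each position, starting from +8: 8, 9, 10, ….
Reversing it on rdnrq: r−8=j, d−9=u, n−10=d, r−11=g, q−12=e.

judge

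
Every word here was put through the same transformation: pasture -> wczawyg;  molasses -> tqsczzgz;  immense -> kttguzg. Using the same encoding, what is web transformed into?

The shift depends on letter class: consonant p→w is +7, but vowel a→c is +2. The rule splits by letter class: vowels +2, consonants +7.
On web: w(cons)+7=d, e(vowel)+2=g, b(cons)+7=i.

dgi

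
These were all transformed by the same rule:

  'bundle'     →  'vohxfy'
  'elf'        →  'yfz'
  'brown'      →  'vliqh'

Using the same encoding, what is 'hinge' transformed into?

It's a constant shift of +20 (ROT20).
Applying it to hinge: h+20=b, i+20=c, n+20=h, g+20=a, e+20=y.

bchay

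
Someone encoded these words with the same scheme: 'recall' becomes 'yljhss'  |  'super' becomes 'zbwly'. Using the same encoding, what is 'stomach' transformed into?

Compare letters: r→y is +7, e→l is +7, c→j is +7 — a constant shift. It's a constant shift of +7 (ROT7).
For stomach: s+7=z, t+7=a, o+7=v, m+7=t, a+7=h, c+7=j, h+7=o.

zavthjo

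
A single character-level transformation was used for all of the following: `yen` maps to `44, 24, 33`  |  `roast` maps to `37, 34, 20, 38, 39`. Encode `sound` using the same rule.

38, 34, 40, 33, 23

y is letter #25 and maps to 44: an offset of 19. Letters become their 1-based position plus 19 (so a→20, b→21, …).
For sound: s=19→38, o=15→34, u=21→40, n=14→33, d=4→23.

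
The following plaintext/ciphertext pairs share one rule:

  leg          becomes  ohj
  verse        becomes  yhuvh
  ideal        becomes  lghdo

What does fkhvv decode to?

chess

Each letter is shifted forward by 3 in the alphabet (a Caesar shift of +3).
Decoding fkhvv: f−3=c, k−3=h, h−3=e, v−3=s, v−3=s.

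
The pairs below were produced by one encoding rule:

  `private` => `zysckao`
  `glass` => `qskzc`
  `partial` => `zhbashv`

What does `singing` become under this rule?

It's a Vigenère-style cipher with numeric key [10,7]: position i shifts by key[i mod 2].
On singing: s+10=c, i+7=p, n+10=x, g+7=n, i+10=s, n+7=u, g+10=q.

cpxnsuq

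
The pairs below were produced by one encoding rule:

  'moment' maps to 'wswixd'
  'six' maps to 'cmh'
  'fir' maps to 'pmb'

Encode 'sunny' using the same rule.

cyxxi

The shift depends on letter class: consonant m→w is +10, but vowel o→s is +4. The rule splits by letter class: vowels +4, consonants +10.
Applying it to sunny: s(cons)+10=c, u(vowel)+4=y, n(cons)+10=x, n(cons)+10=x, y(cons)+10=i.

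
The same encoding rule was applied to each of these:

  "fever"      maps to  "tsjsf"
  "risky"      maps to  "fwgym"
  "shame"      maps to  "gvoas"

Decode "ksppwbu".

Compare letters: f→t is +14, e→s is +14, v→j is +14 — a constant shift. Every letter moves 14 places later in the alphabet, wrapping around z→a.
Decoding ksppwbu: k−14=w, s−14=e, p−14=b, p−14=b, w−14=i, b−14=n, u−14=g.

webbing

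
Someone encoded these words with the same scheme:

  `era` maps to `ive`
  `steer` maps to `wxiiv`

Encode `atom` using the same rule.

Compare letters: e→i is +4, r→v is +4, a→e is +4 — a constant shift. It's a constant shift of +4 (ROT4).
For atom: a+4=e, t+4=x, o+4=s, m+4=q.

exsq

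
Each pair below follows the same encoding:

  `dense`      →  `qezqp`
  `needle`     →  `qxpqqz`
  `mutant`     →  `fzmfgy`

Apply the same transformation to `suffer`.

Read the word backwards and shift each letter +12.
On suffer: reverse → reffus; then shift: r+12=d, e+12=q, f+12=r, f+12=r, u+12=g, s+12=e.

dqrrge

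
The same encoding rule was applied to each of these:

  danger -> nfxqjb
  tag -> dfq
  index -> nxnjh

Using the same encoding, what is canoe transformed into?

mfxtj

The shift depends on letter class: consonant d→n is +10, but vowel a→f is +5. Vowels shift forward by 5 and consonants shift forward by 10.
On canoe: c(cons)+10=m, a(vowel)+5=f, n(cons)+10=x, o(vowel)+5=t, e(vowel)+5=j.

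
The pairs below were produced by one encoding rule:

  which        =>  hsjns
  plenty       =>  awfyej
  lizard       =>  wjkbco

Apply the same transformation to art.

bce

The shift depends on letter class: consonant w→h is +11, but vowel i→j is +1. The rule splits by letter class: vowels +1, consonants +11.
Applying it to art: a(vowel)+1=b, r(cons)+11=c, t(cons)+11=e.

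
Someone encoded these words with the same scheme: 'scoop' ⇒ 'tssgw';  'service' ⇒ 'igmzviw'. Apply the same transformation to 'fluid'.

The output letters match the input read backwards, each shifted +4: scoop reversed is poocs. Two steps: reverse the string, then apply a Caesar shift of +4.
Applying it to fluid: reverse → diulf; then shift: d+4=h, i+4=m, u+4=y, l+4=p, f+4=j.

hmypj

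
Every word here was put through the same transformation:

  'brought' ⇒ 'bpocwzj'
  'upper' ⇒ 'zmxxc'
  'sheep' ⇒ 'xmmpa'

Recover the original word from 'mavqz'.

Two steps: reverse the string, then apply a Caesar shift of +8.
Undoing it on mavqz: shift back: m−8=e, a−8=s, v−8=n, q−8=i, z−8=r → esnir; then reverse → rinse.

rinse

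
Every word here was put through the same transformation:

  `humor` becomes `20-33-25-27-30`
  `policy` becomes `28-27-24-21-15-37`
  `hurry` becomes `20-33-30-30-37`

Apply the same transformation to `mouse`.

25-27-33-31-17

The number is (letter's place in the alphabet, a=1) + 12.
For mouse: m=13→25, o=15→27, u=21→33, s=19→31, e=5→17.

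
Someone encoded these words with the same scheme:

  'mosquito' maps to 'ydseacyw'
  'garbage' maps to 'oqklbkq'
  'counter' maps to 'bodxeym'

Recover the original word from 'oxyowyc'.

The output letters match the input read backwards, each shifted +10: mosquito reversed is otiuqsom. Two steps: reverse the string, then apply a Caesar shift of +10.
Reversing it on oxyowyc: shift back: o−10=e, x−10=n, y−10=o, o−10=e, w−10=m, y−10=o, c−10=s → enoemos; then reverse → someone.

someone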